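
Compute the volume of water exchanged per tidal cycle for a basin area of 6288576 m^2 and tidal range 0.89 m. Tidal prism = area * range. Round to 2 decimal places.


Tidal prism = Area * Tidal range
P = 6288576 * 0.89
P = 5596832.64 m^3

5596832.64


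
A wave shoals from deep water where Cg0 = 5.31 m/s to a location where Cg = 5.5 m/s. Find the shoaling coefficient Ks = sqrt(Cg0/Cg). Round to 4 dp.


Ks = sqrt(Cg0 / Cg)
Ks = sqrt(5.31 / 5.5)
Ks = sqrt(0.9655)
Ks = 0.9826

0.9826


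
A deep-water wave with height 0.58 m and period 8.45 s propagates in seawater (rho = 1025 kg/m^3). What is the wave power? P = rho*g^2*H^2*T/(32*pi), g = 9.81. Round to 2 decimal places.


P = rho * g^2 * H^2 * T / (32 * pi)
P = 1025 * 9.81^2 * 0.58^2 * 8.45 / (32 * pi)
P = 1025 * 96.2361 * 0.3364 * 8.45 / 100.53096
P = 2789.17 W/m

2789.17


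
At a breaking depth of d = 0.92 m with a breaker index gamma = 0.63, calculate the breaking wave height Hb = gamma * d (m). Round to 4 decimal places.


Hb = gamma * d
Hb = 0.63 * 0.92
Hb = 0.5796 m

0.5796


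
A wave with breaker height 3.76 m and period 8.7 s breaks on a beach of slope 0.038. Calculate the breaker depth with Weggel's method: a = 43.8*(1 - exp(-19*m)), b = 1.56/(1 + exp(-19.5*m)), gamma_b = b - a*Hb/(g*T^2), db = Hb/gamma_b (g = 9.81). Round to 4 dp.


a = 43.8 * (1 - exp(-19 * m))
exp(-19 * 0.038) = exp(-0.7220) = 0.485780
a = 43.8 * (1 - 0.485780) = 22.522848
b = 1.56 / (1 + exp(-19.5 * m))
exp(-19.5 * 0.038) = exp(-0.7410) = 0.476637
b = 1.56 / (1 + 0.476637) = 1.056455
Hb / (g * T^2) = 3.76 / (9.81 * 8.7^2) = 3.76 / 742.5189 = 0.00506384
gamma_b = b - a * Hb/(g*T^2) = 1.056455 - 22.522848 * 0.00506384 = 0.942402
db = Hb / gamma_b = 3.76 / 0.942402
db = 3.9898 m

3.9898


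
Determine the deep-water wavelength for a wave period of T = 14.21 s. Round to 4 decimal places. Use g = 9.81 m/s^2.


L0 = g * T^2 / (2 * pi)
L0 = 9.81 * 14.21^2 / (2 * pi)
L0 = 9.81 * 201.9241 / 6.28319
L0 = 1980.8754 / 6.28319
L0 = 315.2661 m

315.2661


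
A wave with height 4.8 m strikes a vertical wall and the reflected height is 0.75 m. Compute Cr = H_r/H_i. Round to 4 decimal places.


Cr = H_r / H_i
Cr = 0.75 / 4.8
Cr = 0.1563

0.1563


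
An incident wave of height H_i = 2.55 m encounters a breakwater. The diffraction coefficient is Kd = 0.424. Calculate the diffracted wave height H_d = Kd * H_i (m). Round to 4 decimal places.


H_d = Kd * H_i
H_d = 0.424 * 2.55
H_d = 1.0812 m

1.0812


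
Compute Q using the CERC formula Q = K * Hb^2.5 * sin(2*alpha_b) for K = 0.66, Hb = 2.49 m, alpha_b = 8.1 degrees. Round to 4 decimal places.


Q = K * Hb^2.5 * sin(2 * alpha_b)
Hb^2.5 = 2.49^2.5 = 9.783593
sin(2 * 8.1) = sin(16.2) = 0.278991
Q = 0.66 * 9.783593 * 0.278991
Q = 1.8015 m^3/s

1.8015


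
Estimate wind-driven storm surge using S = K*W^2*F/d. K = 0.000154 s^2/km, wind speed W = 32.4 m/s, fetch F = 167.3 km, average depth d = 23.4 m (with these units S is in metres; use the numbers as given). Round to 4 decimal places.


S = K * W^2 * F / d
W^2 = 32.4^2 = 1049.76
S = 0.000154 * 1049.76 * 167.3 / 23.4
Numerator = 0.000154 * 1049.76 * 167.3 = 27.046227
S = 27.046227 / 23.4 = 1.1558 m

1.1558


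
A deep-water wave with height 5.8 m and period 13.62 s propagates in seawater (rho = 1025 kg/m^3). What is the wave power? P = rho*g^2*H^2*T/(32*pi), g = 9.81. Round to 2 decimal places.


P = rho * g^2 * H^2 * T / (32 * pi)
P = 1025 * 9.81^2 * 5.8^2 * 13.62 / (32 * pi)
P = 1025 * 96.2361 * 33.6400 * 13.62 / 100.53096
P = 449567.72 W/m

449567.72


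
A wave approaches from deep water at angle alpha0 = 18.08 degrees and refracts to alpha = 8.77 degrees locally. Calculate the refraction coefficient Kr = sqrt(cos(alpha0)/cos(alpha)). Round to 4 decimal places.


Kr = sqrt(cos(alpha0) / cos(alpha))
cos(18.08) = 0.950624
cos(8.77) = 0.988308
Kr = sqrt(0.950624 / 0.988308)
Kr = sqrt(0.961870)
Kr = 0.9807

0.9807


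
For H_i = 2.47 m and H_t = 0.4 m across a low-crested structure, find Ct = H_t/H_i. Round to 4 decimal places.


Ct = H_t / H_i
Ct = 0.4 / 2.47
Ct = 0.1619

0.1619


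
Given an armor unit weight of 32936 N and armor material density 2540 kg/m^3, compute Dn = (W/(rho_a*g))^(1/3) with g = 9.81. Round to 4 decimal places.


V = W / (rho_a * g)
V = 32936 / (2540 * 9.81)
V = 32936 / 24917.40
V = 1.321807 m^3
Dn = V^(1/3) = 1.321807^(1/3)
Dn = 1.0975 m

1.0975


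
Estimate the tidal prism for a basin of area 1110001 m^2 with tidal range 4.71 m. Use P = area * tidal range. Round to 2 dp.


Tidal prism = Area * Tidal range
P = 1110001 * 4.71
P = 5228104.71 m^3

5228104.71


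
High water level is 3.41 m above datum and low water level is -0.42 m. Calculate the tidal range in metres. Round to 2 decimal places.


Tidal range = High water - Low water
Tidal range = 3.41 - (-0.42)
Tidal range = 3.83 m

3.83


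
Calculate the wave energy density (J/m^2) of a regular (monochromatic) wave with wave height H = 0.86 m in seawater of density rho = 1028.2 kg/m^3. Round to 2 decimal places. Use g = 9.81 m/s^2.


E = (1/8) * rho * g * H^2
E = (1/8) * 1028.2 * 9.81 * 0.86^2
E = 0.125 * 1028.2 * 9.81 * 0.7396
E = 932.51 J/m^2

932.51


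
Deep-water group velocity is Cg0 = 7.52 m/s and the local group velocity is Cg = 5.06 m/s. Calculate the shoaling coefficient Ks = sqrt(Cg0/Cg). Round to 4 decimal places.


Ks = sqrt(Cg0 / Cg)
Ks = sqrt(7.52 / 5.06)
Ks = sqrt(1.4862)
Ks = 1.2191

1.2191


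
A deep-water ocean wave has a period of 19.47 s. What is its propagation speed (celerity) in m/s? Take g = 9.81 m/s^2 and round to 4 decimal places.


We use the deep-water celerity formula:
C = g * T / (2 * pi)
C = 9.81 * 19.47 / (2 * 3.14159...)
C = 191.000700 / 6.283185
C = 30.3987 m/s

30.3987


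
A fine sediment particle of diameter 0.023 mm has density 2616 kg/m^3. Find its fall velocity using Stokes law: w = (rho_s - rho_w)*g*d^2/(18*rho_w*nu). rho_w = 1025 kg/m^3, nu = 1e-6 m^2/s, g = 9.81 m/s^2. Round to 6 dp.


w = (rho_s - rho_w) * g * d^2 / (18 * rho_w * nu)
d = 0.023 mm = 0.000023 m
rho_s - rho_w = 2616 - 1025 = 1591
Numerator = 1591 * 9.81 * (0.000023)^2 = 0.000008256479
Denominator = 18 * 1025 * 1e-6 = 0.018450
w = 0.000448 m/s

0.000448


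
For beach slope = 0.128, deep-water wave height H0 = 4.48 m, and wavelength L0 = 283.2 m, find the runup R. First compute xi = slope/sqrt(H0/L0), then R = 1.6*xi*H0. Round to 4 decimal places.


xi = slope / sqrt(H0/L0)
H0/L0 = 4.48/283.2 = 0.015819
sqrt(0.015819) = 0.125774
xi = 0.128 / 0.125774 = 1.017695
R = 1.6 * xi * H0 = 1.6 * 1.017695 * 4.48
R = 7.2948 m

7.2948


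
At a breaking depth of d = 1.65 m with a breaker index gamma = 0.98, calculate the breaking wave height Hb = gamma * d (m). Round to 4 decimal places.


Hb = gamma * d
Hb = 0.98 * 1.65
Hb = 1.6170 m

1.6170


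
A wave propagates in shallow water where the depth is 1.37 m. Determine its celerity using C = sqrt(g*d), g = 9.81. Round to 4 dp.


Using the shallow-water approximation:
C = sqrt(g * d) = sqrt(9.81 * 1.37)
C = sqrt(13.4397)
C = 3.6660 m/s

3.6660


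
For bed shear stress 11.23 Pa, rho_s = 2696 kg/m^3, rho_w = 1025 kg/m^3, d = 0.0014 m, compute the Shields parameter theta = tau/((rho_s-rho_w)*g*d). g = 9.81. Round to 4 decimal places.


theta = tau / ((rho_s - rho_w) * g * d)
rho_s - rho_w = 2696 - 1025 = 1671
Denominator = 1671 * 9.81 * 0.0014 = 22.949514
theta = 11.23 / 22.949514
theta = 0.4893

0.4893


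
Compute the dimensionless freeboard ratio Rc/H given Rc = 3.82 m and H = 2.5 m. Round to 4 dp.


Relative freeboard = Rc / H
= 3.82 / 2.5
= 1.5280

1.5280


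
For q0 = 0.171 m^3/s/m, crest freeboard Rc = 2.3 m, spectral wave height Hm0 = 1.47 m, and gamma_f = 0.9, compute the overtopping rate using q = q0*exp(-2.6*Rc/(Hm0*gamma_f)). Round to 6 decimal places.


q = q0 * exp(-2.6 * Rc / (Hm0 * gamma_f))
Exponent = -2.6 * 2.3 / (1.47 * 0.9)
= -2.6 * 2.3 / 1.3230
= -4.520030
exp(-4.520030) = 0.010889
q = 0.171 * 0.010889
q = 0.001862 m^3/s/m

0.001862


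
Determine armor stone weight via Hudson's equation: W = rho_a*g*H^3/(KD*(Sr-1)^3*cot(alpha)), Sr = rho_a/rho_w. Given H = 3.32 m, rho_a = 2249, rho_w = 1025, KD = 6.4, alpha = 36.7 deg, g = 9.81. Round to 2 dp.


Sr = rho_a / rho_w = 2249 / 1025 = 2.194146
(Sr - 1) = 1.194146
(Sr - 1)^3 = 1.702835
cot(36.7) = 1 / tan(36.7) = 1 / 0.745377 = 1.341603
Numerator = 2249 * 9.81 * 3.32^3 = 807370.1969
Denominator = 6.4 * 1.702835 * 1.341603 = 14.620985
W = 807370.1969 / 14.620985
W = 55219.96 N

55219.96


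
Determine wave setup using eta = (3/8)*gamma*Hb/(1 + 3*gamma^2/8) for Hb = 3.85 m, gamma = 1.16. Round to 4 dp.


eta = (3/8) * gamma * Hb / (1 + 3*gamma^2/8)
Numerator = (3/8) * 1.16 * 3.85 = 1.674750
Denominator = 1 + 3*1.16^2/8 = 1 + 0.504600 = 1.504600
eta = 1.674750 / 1.504600
eta = 1.1131 m

1.1131


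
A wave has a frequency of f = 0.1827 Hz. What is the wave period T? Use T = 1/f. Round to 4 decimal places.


T = 1 / f
T = 1 / 0.1827
T = 5.4735 s

5.4735


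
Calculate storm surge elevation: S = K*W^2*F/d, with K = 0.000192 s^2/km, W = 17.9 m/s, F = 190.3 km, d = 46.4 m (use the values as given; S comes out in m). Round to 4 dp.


S = K * W^2 * F / d
W^2 = 17.9^2 = 320.41
S = 0.000192 * 320.41 * 190.3 / 46.4
Numerator = 0.000192 * 320.41 * 190.3 = 11.707012
S = 11.707012 / 46.4 = 0.2523 m

0.2523


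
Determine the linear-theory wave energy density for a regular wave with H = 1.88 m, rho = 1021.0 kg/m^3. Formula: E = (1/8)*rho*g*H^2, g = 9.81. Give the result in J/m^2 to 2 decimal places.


E = (1/8) * rho * g * H^2
E = (1/8) * 1021.0 * 9.81 * 1.88^2
E = 0.125 * 1021.0 * 9.81 * 3.5344
E = 4425.07 J/m^2

4425.07


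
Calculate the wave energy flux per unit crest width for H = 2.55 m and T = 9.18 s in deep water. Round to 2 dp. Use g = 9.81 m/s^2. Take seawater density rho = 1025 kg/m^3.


P = rho * g^2 * H^2 * T / (32 * pi)
P = 1025 * 9.81^2 * 2.55^2 * 9.18 / (32 * pi)
P = 1025 * 96.2361 * 6.5025 * 9.18 / 100.53096
P = 58571.33 W/m

58571.33


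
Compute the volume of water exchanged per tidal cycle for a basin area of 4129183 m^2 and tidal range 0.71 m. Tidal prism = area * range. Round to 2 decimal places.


Tidal prism = Area * Tidal range
P = 4129183 * 0.71
P = 2931719.93 m^3

2931719.93


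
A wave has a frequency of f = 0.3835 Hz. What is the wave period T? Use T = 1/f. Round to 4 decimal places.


T = 1 / f
T = 1 / 0.3835
T = 2.6076 s

2.6076


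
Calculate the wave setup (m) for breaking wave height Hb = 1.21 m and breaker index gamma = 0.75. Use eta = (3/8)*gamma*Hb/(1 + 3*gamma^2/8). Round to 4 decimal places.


eta = (3/8) * gamma * Hb / (1 + 3*gamma^2/8)
Numerator = (3/8) * 0.75 * 1.21 = 0.340313
Denominator = 1 + 3*0.75^2/8 = 1 + 0.210938 = 1.210938
eta = 0.340313 / 1.210938
eta = 0.2810 m

0.2810


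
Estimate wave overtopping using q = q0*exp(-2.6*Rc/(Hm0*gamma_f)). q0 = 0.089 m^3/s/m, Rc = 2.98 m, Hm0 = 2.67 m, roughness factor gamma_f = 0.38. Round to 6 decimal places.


q = q0 * exp(-2.6 * Rc / (Hm0 * gamma_f))
Exponent = -2.6 * 2.98 / (2.67 * 0.38)
= -2.6 * 2.98 / 1.0146
= -7.636507
exp(-7.636507) = 0.000483
q = 0.089 * 0.000483
q = 0.000043 m^3/s/m

0.000043


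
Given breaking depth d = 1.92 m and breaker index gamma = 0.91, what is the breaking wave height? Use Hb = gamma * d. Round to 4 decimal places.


Hb = gamma * d
Hb = 0.91 * 1.92
Hb = 1.7472 m

1.7472


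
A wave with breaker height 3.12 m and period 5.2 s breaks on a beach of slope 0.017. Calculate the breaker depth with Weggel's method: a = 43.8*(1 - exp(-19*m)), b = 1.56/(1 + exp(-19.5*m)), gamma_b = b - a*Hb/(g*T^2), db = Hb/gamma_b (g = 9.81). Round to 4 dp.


a = 43.8 * (1 - exp(-19 * m))
exp(-19 * 0.017) = exp(-0.3230) = 0.723974
a = 43.8 * (1 - 0.723974) = 12.089945
b = 1.56 / (1 + exp(-19.5 * m))
exp(-19.5 * 0.017) = exp(-0.3315) = 0.717846
b = 1.56 / (1 + 0.717846) = 0.908114
Hb / (g * T^2) = 3.12 / (9.81 * 5.2^2) = 3.12 / 265.2624 = 0.01176194
gamma_b = b - a * Hb/(g*T^2) = 0.908114 - 12.089945 * 0.01176194 = 0.765913
db = Hb / gamma_b = 3.12 / 0.765913
db = 4.0736 m

4.0736


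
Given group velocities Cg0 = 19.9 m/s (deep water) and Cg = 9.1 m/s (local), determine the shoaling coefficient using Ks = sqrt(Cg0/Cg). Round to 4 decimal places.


Ks = sqrt(Cg0 / Cg)
Ks = sqrt(19.9 / 9.1)
Ks = sqrt(2.1868)
Ks = 1.4788

1.4788


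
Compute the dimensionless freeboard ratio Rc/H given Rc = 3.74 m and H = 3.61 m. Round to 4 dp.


Relative freeboard = Rc / H
= 3.74 / 3.61
= 1.0360

1.0360


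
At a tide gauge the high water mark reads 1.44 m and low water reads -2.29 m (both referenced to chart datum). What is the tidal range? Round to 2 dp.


Tidal range = High water - Low water
Tidal range = 1.44 - (-2.29)
Tidal range = 3.73 m

3.73


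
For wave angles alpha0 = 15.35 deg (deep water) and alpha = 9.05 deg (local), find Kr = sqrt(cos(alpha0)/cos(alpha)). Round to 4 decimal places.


Kr = sqrt(cos(alpha0) / cos(alpha))
cos(15.35) = 0.964327
cos(9.05) = 0.987551
Kr = sqrt(0.964327 / 0.987551)
Kr = sqrt(0.976483)
Kr = 0.9882

0.9882


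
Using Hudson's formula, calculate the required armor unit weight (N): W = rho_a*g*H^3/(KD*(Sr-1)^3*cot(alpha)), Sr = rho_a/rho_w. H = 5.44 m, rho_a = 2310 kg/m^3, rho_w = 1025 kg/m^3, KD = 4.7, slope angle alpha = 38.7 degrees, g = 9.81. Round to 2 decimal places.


Sr = rho_a / rho_w = 2310 / 1025 = 2.253659
(Sr - 1) = 1.253659
(Sr - 1)^3 = 1.970325
cot(38.7) = 1 / tan(38.7) = 1 / 0.801151 = 1.248204
Numerator = 2310 * 9.81 * 5.44^3 = 3648191.9975
Denominator = 4.7 * 1.970325 * 1.248204 = 11.559026
W = 3648191.9975 / 11.559026
W = 315614.15 N

315614.15


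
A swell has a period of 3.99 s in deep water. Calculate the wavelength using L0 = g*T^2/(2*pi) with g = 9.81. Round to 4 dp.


L0 = g * T^2 / (2 * pi)
L0 = 9.81 * 3.99^2 / (2 * pi)
L0 = 9.81 * 15.9201 / 6.28319
L0 = 156.1762 / 6.28319
L0 = 24.8562 m

24.8562


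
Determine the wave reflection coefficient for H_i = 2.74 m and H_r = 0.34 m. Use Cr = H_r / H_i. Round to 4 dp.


Cr = H_r / H_i
Cr = 0.34 / 2.74
Cr = 0.1241

0.1241


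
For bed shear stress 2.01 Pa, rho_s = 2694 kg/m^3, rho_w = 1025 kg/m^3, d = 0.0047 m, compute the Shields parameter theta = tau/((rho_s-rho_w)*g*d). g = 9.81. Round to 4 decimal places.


theta = tau / ((rho_s - rho_w) * g * d)
rho_s - rho_w = 2694 - 1025 = 1669
Denominator = 1669 * 9.81 * 0.0047 = 76.952583
theta = 2.01 / 76.952583
theta = 0.0261

0.0261


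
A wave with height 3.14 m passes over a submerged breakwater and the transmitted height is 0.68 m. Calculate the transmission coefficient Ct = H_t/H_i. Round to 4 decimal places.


Ct = H_t / H_i
Ct = 0.68 / 3.14
Ct = 0.2166

0.2166


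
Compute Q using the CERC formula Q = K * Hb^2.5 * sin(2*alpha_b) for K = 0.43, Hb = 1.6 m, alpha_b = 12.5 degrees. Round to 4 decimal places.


Q = K * Hb^2.5 * sin(2 * alpha_b)
Hb^2.5 = 1.6^2.5 = 3.238172
sin(2 * 12.5) = sin(25.0) = 0.422618
Q = 0.43 * 3.238172 * 0.422618
Q = 0.5885 m^3/s

0.5885


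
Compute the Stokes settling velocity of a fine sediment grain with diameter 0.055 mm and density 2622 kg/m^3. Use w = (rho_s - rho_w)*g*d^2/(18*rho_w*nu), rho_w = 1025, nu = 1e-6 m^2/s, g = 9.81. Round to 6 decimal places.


w = (rho_s - rho_w) * g * d^2 / (18 * rho_w * nu)
d = 0.055 mm = 0.000055 m
rho_s - rho_w = 2622 - 1025 = 1597
Numerator = 1597 * 9.81 * (0.000055)^2 = 0.000047391374
Denominator = 18 * 1025 * 1e-6 = 0.018450
w = 0.002569 m/s

0.002569


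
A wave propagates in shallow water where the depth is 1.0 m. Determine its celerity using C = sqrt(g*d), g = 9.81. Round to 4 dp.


Using the shallow-water approximation:
C = sqrt(g * d) = sqrt(9.81 * 1.0)
C = sqrt(9.8100)
C = 3.1321 m/s

3.1321


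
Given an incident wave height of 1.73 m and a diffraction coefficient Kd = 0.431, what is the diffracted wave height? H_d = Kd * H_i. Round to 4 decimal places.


H_d = Kd * H_i
H_d = 0.431 * 1.73
H_d = 0.7456 m

0.7456


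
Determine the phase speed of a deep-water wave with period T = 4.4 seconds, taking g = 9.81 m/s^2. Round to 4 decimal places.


We use the deep-water celerity formula:
C = g * T / (2 * pi)
C = 9.81 * 4.4 / (2 * 3.14159...)
C = 43.164000 / 6.283185
C = 6.8698 m/s

6.8698


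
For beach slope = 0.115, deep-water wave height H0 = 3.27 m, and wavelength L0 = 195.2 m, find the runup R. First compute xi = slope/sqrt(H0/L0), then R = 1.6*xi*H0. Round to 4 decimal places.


xi = slope / sqrt(H0/L0)
H0/L0 = 3.27/195.2 = 0.016752
sqrt(0.016752) = 0.129430
xi = 0.115 / 0.129430 = 0.888513
R = 1.6 * xi * H0 = 1.6 * 0.888513 * 3.27
R = 4.6487 m

4.6487


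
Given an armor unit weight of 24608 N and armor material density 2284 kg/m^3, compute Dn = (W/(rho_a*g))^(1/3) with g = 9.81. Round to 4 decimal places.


V = W / (rho_a * g)
V = 24608 / (2284 * 9.81)
V = 24608 / 22406.04
V = 1.098275 m^3
Dn = V^(1/3) = 1.098275^(1/3)
Dn = 1.0317 m

1.0317


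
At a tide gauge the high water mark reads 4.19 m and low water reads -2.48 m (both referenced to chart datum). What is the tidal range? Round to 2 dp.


Tidal range = High water - Low water
Tidal range = 4.19 - (-2.48)
Tidal range = 6.67 m

6.67


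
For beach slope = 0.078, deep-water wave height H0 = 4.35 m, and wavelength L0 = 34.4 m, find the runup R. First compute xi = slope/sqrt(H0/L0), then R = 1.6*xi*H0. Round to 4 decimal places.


xi = slope / sqrt(H0/L0)
H0/L0 = 4.35/34.4 = 0.126453
sqrt(0.126453) = 0.355603
xi = 0.078 / 0.355603 = 0.219346
R = 1.6 * xi * H0 = 1.6 * 0.219346 * 4.35
R = 1.5266 m

1.5266


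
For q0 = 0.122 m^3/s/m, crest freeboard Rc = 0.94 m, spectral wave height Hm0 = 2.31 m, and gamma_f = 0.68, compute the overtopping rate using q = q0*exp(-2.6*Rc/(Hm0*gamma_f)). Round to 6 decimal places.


q = q0 * exp(-2.6 * Rc / (Hm0 * gamma_f))
Exponent = -2.6 * 0.94 / (2.31 * 0.68)
= -2.6 * 0.94 / 1.5708
= -1.555895
exp(-1.555895) = 0.211000
q = 0.122 * 0.211000
q = 0.025742 m^3/s/m

0.025742


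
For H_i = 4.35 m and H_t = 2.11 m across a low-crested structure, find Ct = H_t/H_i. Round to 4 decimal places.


Ct = H_t / H_i
Ct = 2.11 / 4.35
Ct = 0.4851

0.4851


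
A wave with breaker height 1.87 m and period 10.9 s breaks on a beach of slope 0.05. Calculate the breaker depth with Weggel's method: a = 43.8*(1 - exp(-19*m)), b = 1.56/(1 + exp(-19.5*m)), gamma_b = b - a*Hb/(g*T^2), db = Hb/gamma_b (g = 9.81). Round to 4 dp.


a = 43.8 * (1 - exp(-19 * m))
exp(-19 * 0.05) = exp(-0.9500) = 0.386741
a = 43.8 * (1 - 0.386741) = 26.860743
b = 1.56 / (1 + exp(-19.5 * m))
exp(-19.5 * 0.05) = exp(-0.9750) = 0.377192
b = 1.56 / (1 + 0.377192) = 1.132739
Hb / (g * T^2) = 1.87 / (9.81 * 10.9^2) = 1.87 / 1165.5261 = 0.00160443
gamma_b = b - a * Hb/(g*T^2) = 1.132739 - 26.860743 * 0.00160443 = 1.089643
db = Hb / gamma_b = 1.87 / 1.089643
db = 1.7162 m

1.7162


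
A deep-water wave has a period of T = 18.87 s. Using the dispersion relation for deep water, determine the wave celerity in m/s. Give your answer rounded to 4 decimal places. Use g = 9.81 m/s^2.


We use the deep-water celerity formula:
C = g * T / (2 * pi)
C = 9.81 * 18.87 / (2 * 3.14159...)
C = 185.114700 / 6.283185
C = 29.4619 m/s

29.4619


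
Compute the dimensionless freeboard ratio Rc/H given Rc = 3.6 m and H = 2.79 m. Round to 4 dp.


Relative freeboard = Rc / H
= 3.6 / 2.79
= 1.2903

1.2903


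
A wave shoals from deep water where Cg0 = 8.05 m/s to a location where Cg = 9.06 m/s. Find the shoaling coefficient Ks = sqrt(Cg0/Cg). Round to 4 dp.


Ks = sqrt(Cg0 / Cg)
Ks = sqrt(8.05 / 9.06)
Ks = sqrt(0.8885)
Ks = 0.9426

0.9426


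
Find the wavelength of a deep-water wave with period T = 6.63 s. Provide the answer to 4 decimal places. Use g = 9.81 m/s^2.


L0 = g * T^2 / (2 * pi)
L0 = 9.81 * 6.63^2 / (2 * pi)
L0 = 9.81 * 43.9569 / 6.28319
L0 = 431.2172 / 6.28319
L0 = 68.6303 m

68.6303


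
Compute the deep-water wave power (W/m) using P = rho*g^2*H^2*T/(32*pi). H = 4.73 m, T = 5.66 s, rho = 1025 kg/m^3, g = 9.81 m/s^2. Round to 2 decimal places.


P = rho * g^2 * H^2 * T / (32 * pi)
P = 1025 * 9.81^2 * 4.73^2 * 5.66 / (32 * pi)
P = 1025 * 96.2361 * 22.3729 * 5.66 / 100.53096
P = 124251.24 W/m

124251.24


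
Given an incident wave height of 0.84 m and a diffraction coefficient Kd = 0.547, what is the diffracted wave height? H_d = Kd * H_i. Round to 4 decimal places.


H_d = Kd * H_i
H_d = 0.547 * 0.84
H_d = 0.4595 m

0.4595


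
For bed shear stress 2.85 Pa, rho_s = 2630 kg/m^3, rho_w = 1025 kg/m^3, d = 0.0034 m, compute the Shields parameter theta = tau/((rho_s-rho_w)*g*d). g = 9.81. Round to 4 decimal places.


theta = tau / ((rho_s - rho_w) * g * d)
rho_s - rho_w = 2630 - 1025 = 1605
Denominator = 1605 * 9.81 * 0.0034 = 53.533170
theta = 2.85 / 53.533170
theta = 0.0532

0.0532


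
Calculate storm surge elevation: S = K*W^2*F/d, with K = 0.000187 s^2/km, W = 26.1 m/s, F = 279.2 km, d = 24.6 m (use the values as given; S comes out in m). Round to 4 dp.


S = K * W^2 * F / d
W^2 = 26.1^2 = 681.21
S = 0.000187 * 681.21 * 279.2 / 24.6
Numerator = 0.000187 * 681.21 * 279.2 = 35.566247
S = 35.566247 / 24.6 = 1.4458 m

1.4458


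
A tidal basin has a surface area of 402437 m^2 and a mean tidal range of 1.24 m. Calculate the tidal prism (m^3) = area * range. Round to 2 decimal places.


Tidal prism = Area * Tidal range
P = 402437 * 1.24
P = 499021.88 m^3

499021.88


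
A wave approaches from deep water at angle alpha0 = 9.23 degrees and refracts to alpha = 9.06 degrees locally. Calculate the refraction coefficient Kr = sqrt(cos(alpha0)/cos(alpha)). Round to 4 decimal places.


Kr = sqrt(cos(alpha0) / cos(alpha))
cos(9.23) = 0.987052
cos(9.06) = 0.987524
Kr = sqrt(0.987052 / 0.987524)
Kr = sqrt(0.999522)
Kr = 0.9998

0.9998


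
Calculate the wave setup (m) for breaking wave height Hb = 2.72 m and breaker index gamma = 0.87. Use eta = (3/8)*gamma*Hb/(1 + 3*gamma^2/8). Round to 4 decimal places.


eta = (3/8) * gamma * Hb / (1 + 3*gamma^2/8)
Numerator = (3/8) * 0.87 * 2.72 = 0.887400
Denominator = 1 + 3*0.87^2/8 = 1 + 0.283838 = 1.283838
eta = 0.887400 / 1.283838
eta = 0.6912 m

0.6912


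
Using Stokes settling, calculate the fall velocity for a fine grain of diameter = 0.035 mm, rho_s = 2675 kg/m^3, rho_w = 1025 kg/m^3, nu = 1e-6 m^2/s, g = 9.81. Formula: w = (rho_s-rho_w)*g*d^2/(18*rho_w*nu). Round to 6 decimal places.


w = (rho_s - rho_w) * g * d^2 / (18 * rho_w * nu)
d = 0.035 mm = 0.000035 m
rho_s - rho_w = 2675 - 1025 = 1650
Numerator = 1650 * 9.81 * (0.000035)^2 = 0.000019828463
Denominator = 18 * 1025 * 1e-6 = 0.018450
w = 0.001075 m/s

0.001075


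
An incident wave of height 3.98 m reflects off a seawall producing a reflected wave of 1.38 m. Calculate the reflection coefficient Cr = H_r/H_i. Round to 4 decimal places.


Cr = H_r / H_i
Cr = 1.38 / 3.98
Cr = 0.3467

0.3467


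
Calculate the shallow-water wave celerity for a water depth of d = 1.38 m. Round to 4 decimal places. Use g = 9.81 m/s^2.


Using the shallow-water approximation:
C = sqrt(g * d) = sqrt(9.81 * 1.38)
C = sqrt(13.5378)
C = 3.6794 m/s

3.6794


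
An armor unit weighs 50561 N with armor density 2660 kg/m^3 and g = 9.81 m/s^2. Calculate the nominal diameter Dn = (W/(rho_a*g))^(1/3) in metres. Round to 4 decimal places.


V = W / (rho_a * g)
V = 50561 / (2660 * 9.81)
V = 50561 / 26094.60
V = 1.937604 m^3
Dn = V^(1/3) = 1.937604^(1/3)
Dn = 1.2467 m

1.2467


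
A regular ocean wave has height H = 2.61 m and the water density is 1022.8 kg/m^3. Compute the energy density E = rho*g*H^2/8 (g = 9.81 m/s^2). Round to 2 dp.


E = (1/8) * rho * g * H^2
E = (1/8) * 1022.8 * 9.81 * 2.61^2
E = 0.125 * 1022.8 * 9.81 * 6.8121
E = 8543.79 J/m^2

8543.79


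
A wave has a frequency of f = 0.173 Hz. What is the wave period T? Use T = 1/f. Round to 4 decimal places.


T = 1 / f
T = 1 / 0.173
T = 5.7803 s

5.7803


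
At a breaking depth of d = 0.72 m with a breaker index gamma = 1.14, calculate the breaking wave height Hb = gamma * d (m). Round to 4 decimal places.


Hb = gamma * d
Hb = 1.14 * 0.72
Hb = 0.8208 m

0.8208


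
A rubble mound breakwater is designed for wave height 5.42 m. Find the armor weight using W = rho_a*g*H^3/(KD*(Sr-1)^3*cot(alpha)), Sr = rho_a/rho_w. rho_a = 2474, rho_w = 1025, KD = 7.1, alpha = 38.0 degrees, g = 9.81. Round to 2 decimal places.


Sr = rho_a / rho_w = 2474 / 1025 = 2.413659
(Sr - 1) = 1.413659
(Sr - 1)^3 = 2.825098
cot(38.0) = 1 / tan(38.0) = 1 / 0.781286 = 1.279942
Numerator = 2474 * 9.81 * 5.42^3 = 3864261.9826
Denominator = 7.1 * 2.825098 * 1.279942 = 25.673322
W = 3864261.9826 / 25.673322
W = 150516.63 N

150516.63


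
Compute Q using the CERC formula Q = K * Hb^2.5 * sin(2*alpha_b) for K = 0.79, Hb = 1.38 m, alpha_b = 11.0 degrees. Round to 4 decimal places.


Q = K * Hb^2.5 * sin(2 * alpha_b)
Hb^2.5 = 1.38^2.5 = 2.237163
sin(2 * 11.0) = sin(22.0) = 0.374607
Q = 0.79 * 2.237163 * 0.374607
Q = 0.6621 m^3/s

0.6621


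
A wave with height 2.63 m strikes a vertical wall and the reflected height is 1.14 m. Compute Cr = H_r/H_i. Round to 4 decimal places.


Cr = H_r / H_i
Cr = 1.14 / 2.63
Cr = 0.4335

0.4335


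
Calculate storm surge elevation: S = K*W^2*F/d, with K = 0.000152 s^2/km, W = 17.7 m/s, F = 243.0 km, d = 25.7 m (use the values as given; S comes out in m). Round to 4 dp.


S = K * W^2 * F / d
W^2 = 17.7^2 = 313.29
S = 0.000152 * 313.29 * 243.0 / 25.7
Numerator = 0.000152 * 313.29 * 243.0 = 11.571679
S = 11.571679 / 25.7 = 0.4503 m

0.4503


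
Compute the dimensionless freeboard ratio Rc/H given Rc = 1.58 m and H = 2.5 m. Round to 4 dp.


Relative freeboard = Rc / H
= 1.58 / 2.5
= 0.6320

0.6320


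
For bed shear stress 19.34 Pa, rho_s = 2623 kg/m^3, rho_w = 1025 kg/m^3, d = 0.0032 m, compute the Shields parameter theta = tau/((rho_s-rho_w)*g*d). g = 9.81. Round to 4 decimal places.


theta = tau / ((rho_s - rho_w) * g * d)
rho_s - rho_w = 2623 - 1025 = 1598
Denominator = 1598 * 9.81 * 0.0032 = 50.164416
theta = 19.34 / 50.164416
theta = 0.3855

0.3855


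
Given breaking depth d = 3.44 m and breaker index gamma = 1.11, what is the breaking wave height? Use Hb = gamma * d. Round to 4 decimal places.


Hb = gamma * d
Hb = 1.11 * 3.44
Hb = 3.8184 m

3.8184


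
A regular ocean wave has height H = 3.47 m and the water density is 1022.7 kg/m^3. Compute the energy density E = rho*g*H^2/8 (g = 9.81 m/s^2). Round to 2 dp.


E = (1/8) * rho * g * H^2
E = (1/8) * 1022.7 * 9.81 * 3.47^2
E = 0.125 * 1022.7 * 9.81 * 12.0409
E = 15100.32 J/m^2

15100.32


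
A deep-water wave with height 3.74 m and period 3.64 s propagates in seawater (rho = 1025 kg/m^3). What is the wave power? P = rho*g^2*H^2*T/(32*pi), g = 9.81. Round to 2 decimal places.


P = rho * g^2 * H^2 * T / (32 * pi)
P = 1025 * 9.81^2 * 3.74^2 * 3.64 / (32 * pi)
P = 1025 * 96.2361 * 13.9876 * 3.64 / 100.53096
P = 49958.18 W/m

49958.18


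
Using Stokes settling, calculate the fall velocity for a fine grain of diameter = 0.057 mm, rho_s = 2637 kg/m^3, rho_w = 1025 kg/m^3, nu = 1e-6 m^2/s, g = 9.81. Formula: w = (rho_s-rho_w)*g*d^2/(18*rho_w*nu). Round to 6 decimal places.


w = (rho_s - rho_w) * g * d^2 / (18 * rho_w * nu)
d = 0.057 mm = 0.000057 m
rho_s - rho_w = 2637 - 1025 = 1612
Numerator = 1612 * 9.81 * (0.000057)^2 = 0.000051378776
Denominator = 18 * 1025 * 1e-6 = 0.018450
w = 0.002785 m/s

0.002785


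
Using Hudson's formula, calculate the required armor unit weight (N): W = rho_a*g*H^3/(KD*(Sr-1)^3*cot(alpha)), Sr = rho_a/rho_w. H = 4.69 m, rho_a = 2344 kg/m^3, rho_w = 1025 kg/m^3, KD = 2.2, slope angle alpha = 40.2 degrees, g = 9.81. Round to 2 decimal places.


Sr = rho_a / rho_w = 2344 / 1025 = 2.286829
(Sr - 1) = 1.286829
(Sr - 1)^3 = 2.130899
cot(40.2) = 1 / tan(40.2) = 1 / 0.845066 = 1.183340
Numerator = 2344 * 9.81 * 4.69^3 = 2372166.3602
Denominator = 2.2 * 2.130899 * 1.183340 = 5.547472
W = 2372166.3602 / 5.547472
W = 427612.17 N

427612.17


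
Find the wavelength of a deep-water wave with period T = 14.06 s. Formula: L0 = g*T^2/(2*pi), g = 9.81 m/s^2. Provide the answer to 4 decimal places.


L0 = g * T^2 / (2 * pi)
L0 = 9.81 * 14.06^2 / (2 * pi)
L0 = 9.81 * 197.6836 / 6.28319
L0 = 1939.2761 / 6.28319
L0 = 308.6454 m

308.6454


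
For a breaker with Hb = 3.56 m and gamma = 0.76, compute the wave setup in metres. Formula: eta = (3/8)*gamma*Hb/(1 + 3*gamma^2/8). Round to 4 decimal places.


eta = (3/8) * gamma * Hb / (1 + 3*gamma^2/8)
Numerator = (3/8) * 0.76 * 3.56 = 1.014600
Denominator = 1 + 3*0.76^2/8 = 1 + 0.216600 = 1.216600
eta = 1.014600 / 1.216600
eta = 0.8340 m

0.8340


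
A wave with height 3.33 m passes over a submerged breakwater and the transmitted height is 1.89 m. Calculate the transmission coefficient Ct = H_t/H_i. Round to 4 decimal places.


Ct = H_t / H_i
Ct = 1.89 / 3.33
Ct = 0.5676

0.5676


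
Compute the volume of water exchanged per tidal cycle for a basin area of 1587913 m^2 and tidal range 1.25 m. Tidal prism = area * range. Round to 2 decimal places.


Tidal prism = Area * Tidal range
P = 1587913 * 1.25
P = 1984891.25 m^3

1984891.25


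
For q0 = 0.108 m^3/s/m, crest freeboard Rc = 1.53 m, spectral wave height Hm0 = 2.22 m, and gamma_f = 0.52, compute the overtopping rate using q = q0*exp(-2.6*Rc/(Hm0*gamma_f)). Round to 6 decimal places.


q = q0 * exp(-2.6 * Rc / (Hm0 * gamma_f))
Exponent = -2.6 * 1.53 / (2.22 * 0.52)
= -2.6 * 1.53 / 1.1544
= -3.445946
exp(-3.445946) = 0.031875
q = 0.108 * 0.031875
q = 0.003442 m^3/s/m

0.003442


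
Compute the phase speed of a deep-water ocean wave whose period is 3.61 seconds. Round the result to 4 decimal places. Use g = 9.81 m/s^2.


We use the deep-water celerity formula:
C = g * T / (2 * pi)
C = 9.81 * 3.61 / (2 * 3.14159...)
C = 35.414100 / 6.283185
C = 5.6363 m/s

5.6363


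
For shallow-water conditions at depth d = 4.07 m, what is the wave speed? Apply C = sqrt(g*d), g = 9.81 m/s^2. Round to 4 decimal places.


Using the shallow-water approximation:
C = sqrt(g * d) = sqrt(9.81 * 4.07)
C = sqrt(39.9267)
C = 6.3188 m/s

6.3188


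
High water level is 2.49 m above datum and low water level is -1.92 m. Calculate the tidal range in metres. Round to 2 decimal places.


Tidal range = High water - Low water
Tidal range = 2.49 - (-1.92)
Tidal range = 4.41 m

4.41


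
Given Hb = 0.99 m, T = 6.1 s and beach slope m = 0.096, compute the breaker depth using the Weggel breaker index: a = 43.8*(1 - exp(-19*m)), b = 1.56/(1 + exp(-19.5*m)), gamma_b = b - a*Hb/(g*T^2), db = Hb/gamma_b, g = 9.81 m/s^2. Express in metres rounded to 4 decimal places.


a = 43.8 * (1 - exp(-19 * m))
exp(-19 * 0.096) = exp(-1.8240) = 0.161379
a = 43.8 * (1 - 0.161379) = 36.731602
b = 1.56 / (1 + exp(-19.5 * m))
exp(-19.5 * 0.096) = exp(-1.8720) = 0.153816
b = 1.56 / (1 + 0.153816) = 1.352036
Hb / (g * T^2) = 0.99 / (9.81 * 6.1^2) = 0.99 / 365.0301 = 0.00271211
gamma_b = b - a * Hb/(g*T^2) = 1.352036 - 36.731602 * 0.00271211 = 1.252416
db = Hb / gamma_b = 0.99 / 1.252416
db = 0.7905 m

0.7905


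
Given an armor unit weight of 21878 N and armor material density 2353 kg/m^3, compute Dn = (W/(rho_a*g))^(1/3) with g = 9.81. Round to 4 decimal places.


V = W / (rho_a * g)
V = 21878 / (2353 * 9.81)
V = 21878 / 23082.93
V = 0.947800 m^3
Dn = V^(1/3) = 0.947800^(1/3)
Dn = 0.9823 m

0.9823


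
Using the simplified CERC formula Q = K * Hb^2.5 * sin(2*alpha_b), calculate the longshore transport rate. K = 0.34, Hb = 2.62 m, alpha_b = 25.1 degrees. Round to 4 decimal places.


Q = K * Hb^2.5 * sin(2 * alpha_b)
Hb^2.5 = 2.62^2.5 = 11.111002
sin(2 * 25.1) = sin(50.2) = 0.768284
Q = 0.34 * 11.111002 * 0.768284
Q = 2.9024 m^3/s

2.9024


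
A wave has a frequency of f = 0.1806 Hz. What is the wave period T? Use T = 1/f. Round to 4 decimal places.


T = 1 / f
T = 1 / 0.1806
T = 5.5371 s

5.5371


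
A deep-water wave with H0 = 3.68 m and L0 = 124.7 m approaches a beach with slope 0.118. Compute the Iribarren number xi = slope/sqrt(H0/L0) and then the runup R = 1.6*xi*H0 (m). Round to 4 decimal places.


xi = slope / sqrt(H0/L0)
H0/L0 = 3.68/124.7 = 0.029511
sqrt(0.029511) = 0.171787
xi = 0.118 / 0.171787 = 0.686897
R = 1.6 * xi * H0 = 1.6 * 0.686897 * 3.68
R = 4.0444 m

4.0444


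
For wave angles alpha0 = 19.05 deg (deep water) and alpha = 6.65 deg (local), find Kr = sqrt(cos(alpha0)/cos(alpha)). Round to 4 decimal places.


Kr = sqrt(cos(alpha0) / cos(alpha))
cos(19.05) = 0.945234
cos(6.65) = 0.993272
Kr = sqrt(0.945234 / 0.993272)
Kr = sqrt(0.951637)
Kr = 0.9755

0.9755


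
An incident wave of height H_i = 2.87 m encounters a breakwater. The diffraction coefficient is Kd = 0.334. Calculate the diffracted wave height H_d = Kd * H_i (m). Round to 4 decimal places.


H_d = Kd * H_i
H_d = 0.334 * 2.87
H_d = 0.9586 m

0.9586


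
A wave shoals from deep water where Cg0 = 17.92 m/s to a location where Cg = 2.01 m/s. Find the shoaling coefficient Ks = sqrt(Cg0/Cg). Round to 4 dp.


Ks = sqrt(Cg0 / Cg)
Ks = sqrt(17.92 / 2.01)
Ks = sqrt(8.9154)
Ks = 2.9859

2.9859


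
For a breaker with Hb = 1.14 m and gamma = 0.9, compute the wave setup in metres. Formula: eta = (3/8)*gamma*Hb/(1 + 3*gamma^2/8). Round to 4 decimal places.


eta = (3/8) * gamma * Hb / (1 + 3*gamma^2/8)
Numerator = (3/8) * 0.9 * 1.14 = 0.384750
Denominator = 1 + 3*0.9^2/8 = 1 + 0.303750 = 1.303750
eta = 0.384750 / 1.303750
eta = 0.2951 m

0.2951


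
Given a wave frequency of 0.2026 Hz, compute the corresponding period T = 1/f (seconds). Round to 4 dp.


T = 1 / f
T = 1 / 0.2026
T = 4.9358 s

4.9358


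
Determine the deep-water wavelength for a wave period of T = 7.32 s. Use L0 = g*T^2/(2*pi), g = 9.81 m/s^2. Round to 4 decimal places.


L0 = g * T^2 / (2 * pi)
L0 = 9.81 * 7.32^2 / (2 * pi)
L0 = 9.81 * 53.5824 / 6.28319
L0 = 525.6433 / 6.28319
L0 = 83.6587 m

83.6587


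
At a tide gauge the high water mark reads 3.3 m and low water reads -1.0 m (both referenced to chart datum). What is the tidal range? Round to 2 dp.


Tidal range = High water - Low water
Tidal range = 3.3 - (-1.0)
Tidal range = 4.30 m

4.30


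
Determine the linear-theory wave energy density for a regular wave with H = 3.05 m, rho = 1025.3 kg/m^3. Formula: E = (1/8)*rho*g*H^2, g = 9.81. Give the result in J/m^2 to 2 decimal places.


E = (1/8) * rho * g * H^2
E = (1/8) * 1025.3 * 9.81 * 3.05^2
E = 0.125 * 1025.3 * 9.81 * 9.3025
E = 11695.79 J/m^2

11695.79


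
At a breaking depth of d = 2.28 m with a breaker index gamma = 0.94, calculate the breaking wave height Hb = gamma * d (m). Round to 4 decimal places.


Hb = gamma * d
Hb = 0.94 * 2.28
Hb = 2.1432 m

2.1432


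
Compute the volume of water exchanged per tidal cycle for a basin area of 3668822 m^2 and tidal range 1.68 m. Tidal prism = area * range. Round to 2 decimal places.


Tidal prism = Area * Tidal range
P = 3668822 * 1.68
P = 6163620.96 m^3

6163620.96


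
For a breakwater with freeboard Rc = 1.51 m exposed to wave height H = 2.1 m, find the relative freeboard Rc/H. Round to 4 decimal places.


Relative freeboard = Rc / H
= 1.51 / 2.1
= 0.7190

0.7190


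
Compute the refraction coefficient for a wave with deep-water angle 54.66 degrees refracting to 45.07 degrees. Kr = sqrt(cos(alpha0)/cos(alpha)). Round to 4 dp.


Kr = sqrt(cos(alpha0) / cos(alpha))
cos(54.66) = 0.578427
cos(45.07) = 0.706242
Kr = sqrt(0.578427 / 0.706242)
Kr = sqrt(0.819021)
Kr = 0.9050

0.9050


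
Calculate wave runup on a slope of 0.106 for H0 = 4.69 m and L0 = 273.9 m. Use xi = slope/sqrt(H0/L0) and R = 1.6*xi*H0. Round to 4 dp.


xi = slope / sqrt(H0/L0)
H0/L0 = 4.69/273.9 = 0.017123
sqrt(0.017123) = 0.130855
xi = 0.106 / 0.130855 = 0.810057
R = 1.6 * xi * H0 = 1.6 * 0.810057 * 4.69
R = 6.0787 m

6.0787


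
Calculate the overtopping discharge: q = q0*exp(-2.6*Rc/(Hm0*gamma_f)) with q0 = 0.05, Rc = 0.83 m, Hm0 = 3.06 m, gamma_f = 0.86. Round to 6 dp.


q = q0 * exp(-2.6 * Rc / (Hm0 * gamma_f))
Exponent = -2.6 * 0.83 / (3.06 * 0.86)
= -2.6 * 0.83 / 2.6316
= -0.820033
exp(-0.820033) = 0.440417
q = 0.05 * 0.440417
q = 0.022021 m^3/s/m

0.022021


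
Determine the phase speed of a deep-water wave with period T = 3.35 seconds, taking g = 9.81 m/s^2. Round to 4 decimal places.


We use the deep-water celerity formula:
C = g * T / (2 * pi)
C = 9.81 * 3.35 / (2 * 3.14159...)
C = 32.863500 / 6.283185
C = 5.2304 m/s

5.2304


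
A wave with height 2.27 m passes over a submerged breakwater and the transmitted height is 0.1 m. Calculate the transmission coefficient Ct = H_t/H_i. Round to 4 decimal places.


Ct = H_t / H_i
Ct = 0.1 / 2.27
Ct = 0.0441

0.0441


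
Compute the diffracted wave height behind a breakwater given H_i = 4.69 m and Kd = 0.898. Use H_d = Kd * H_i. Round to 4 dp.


H_d = Kd * H_i
H_d = 0.898 * 4.69
H_d = 4.2116 m

4.2116


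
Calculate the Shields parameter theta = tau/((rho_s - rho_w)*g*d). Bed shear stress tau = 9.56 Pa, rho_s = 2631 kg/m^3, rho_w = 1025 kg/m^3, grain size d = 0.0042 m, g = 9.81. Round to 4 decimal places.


theta = tau / ((rho_s - rho_w) * g * d)
rho_s - rho_w = 2631 - 1025 = 1606
Denominator = 1606 * 9.81 * 0.0042 = 66.170412
theta = 9.56 / 66.170412
theta = 0.1445

0.1445


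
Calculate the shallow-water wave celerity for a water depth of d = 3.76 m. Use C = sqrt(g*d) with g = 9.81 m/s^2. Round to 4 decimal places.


Using the shallow-water approximation:
C = sqrt(g * d) = sqrt(9.81 * 3.76)
C = sqrt(36.8856)
C = 6.0734 m/s

6.0734


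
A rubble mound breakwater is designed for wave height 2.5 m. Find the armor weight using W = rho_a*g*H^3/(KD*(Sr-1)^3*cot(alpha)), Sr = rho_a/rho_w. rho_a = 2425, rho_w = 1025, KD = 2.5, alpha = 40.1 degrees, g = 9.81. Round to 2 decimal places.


Sr = rho_a / rho_w = 2425 / 1025 = 2.365854
(Sr - 1) = 1.365854
(Sr - 1)^3 = 2.548077
cot(40.1) = 1 / tan(40.1) = 1 / 0.842078 = 1.187538
Numerator = 2425 * 9.81 * 2.5^3 = 371707.0312
Denominator = 2.5 * 2.548077 * 1.187538 = 7.564846
W = 371707.0312 / 7.564846
W = 49136.10 N

49136.10


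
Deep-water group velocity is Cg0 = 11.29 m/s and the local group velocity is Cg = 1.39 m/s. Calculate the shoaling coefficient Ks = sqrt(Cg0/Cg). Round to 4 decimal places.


Ks = sqrt(Cg0 / Cg)
Ks = sqrt(11.29 / 1.39)
Ks = sqrt(8.1223)
Ks = 2.8500

2.8500


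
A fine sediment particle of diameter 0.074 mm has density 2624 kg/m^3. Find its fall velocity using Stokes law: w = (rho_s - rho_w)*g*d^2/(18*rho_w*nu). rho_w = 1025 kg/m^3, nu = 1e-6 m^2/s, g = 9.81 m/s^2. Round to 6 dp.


w = (rho_s - rho_w) * g * d^2 / (18 * rho_w * nu)
d = 0.074 mm = 0.000074 m
rho_s - rho_w = 2624 - 1025 = 1599
Numerator = 1599 * 9.81 * (0.000074)^2 = 0.000085897576
Denominator = 18 * 1025 * 1e-6 = 0.018450
w = 0.004656 m/s

0.004656


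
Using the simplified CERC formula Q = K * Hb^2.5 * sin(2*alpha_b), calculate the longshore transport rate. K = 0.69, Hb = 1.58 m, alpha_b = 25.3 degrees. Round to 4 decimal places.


Q = K * Hb^2.5 * sin(2 * alpha_b)
Hb^2.5 = 1.58^2.5 = 3.137926
sin(2 * 25.3) = sin(50.6) = 0.772734
Q = 0.69 * 3.137926 * 0.772734
Q = 1.6731 m^3/s

1.6731


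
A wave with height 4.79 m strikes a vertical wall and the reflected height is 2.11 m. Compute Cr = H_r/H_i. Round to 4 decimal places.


Cr = H_r / H_i
Cr = 2.11 / 4.79
Cr = 0.4405

0.4405


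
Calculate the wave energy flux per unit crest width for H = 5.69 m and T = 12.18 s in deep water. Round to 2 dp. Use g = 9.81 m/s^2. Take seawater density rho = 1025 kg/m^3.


P = rho * g^2 * H^2 * T / (32 * pi)
P = 1025 * 9.81^2 * 5.69^2 * 12.18 / (32 * pi)
P = 1025 * 96.2361 * 32.3761 * 12.18 / 100.53096
P = 386931.29 W/m

386931.29


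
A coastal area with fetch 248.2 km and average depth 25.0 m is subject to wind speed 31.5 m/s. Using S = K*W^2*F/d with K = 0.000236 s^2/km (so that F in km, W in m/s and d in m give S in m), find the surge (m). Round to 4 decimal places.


S = K * W^2 * F / d
W^2 = 31.5^2 = 992.25
S = 0.000236 * 992.25 * 248.2 / 25.0
Numerator = 0.000236 * 992.25 * 248.2 = 58.121242
S = 58.121242 / 25.0 = 2.3248 m

2.3248
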